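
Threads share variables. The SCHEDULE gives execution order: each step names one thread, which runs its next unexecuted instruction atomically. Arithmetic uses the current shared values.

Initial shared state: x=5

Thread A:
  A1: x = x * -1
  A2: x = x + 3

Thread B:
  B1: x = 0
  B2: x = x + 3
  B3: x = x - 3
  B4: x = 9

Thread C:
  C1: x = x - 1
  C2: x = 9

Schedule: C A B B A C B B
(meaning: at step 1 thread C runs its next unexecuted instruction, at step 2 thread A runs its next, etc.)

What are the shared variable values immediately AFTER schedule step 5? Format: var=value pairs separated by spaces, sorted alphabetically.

Answer: x=6

Derivation:
Step 1: thread C executes C1 (x = x - 1). Shared: x=4. PCs: A@0 B@0 C@1
Step 2: thread A executes A1 (x = x * -1). Shared: x=-4. PCs: A@1 B@0 C@1
Step 3: thread B executes B1 (x = 0). Shared: x=0. PCs: A@1 B@1 C@1
Step 4: thread B executes B2 (x = x + 3). Shared: x=3. PCs: A@1 B@2 C@1
Step 5: thread A executes A2 (x = x + 3). Shared: x=6. PCs: A@2 B@2 C@1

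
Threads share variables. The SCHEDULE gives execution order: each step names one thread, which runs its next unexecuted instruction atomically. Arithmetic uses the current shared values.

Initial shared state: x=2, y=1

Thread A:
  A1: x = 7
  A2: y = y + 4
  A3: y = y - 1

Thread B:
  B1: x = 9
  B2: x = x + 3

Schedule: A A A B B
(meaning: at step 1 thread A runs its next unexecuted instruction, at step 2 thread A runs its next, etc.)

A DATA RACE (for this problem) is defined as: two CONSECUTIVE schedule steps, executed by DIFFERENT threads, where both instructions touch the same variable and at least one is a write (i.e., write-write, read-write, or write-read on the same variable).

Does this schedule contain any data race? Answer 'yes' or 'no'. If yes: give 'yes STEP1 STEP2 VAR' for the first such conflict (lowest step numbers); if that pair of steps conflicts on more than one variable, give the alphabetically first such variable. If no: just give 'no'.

Answer: no

Derivation:
Steps 1,2: same thread (A). No race.
Steps 2,3: same thread (A). No race.
Steps 3,4: A(r=y,w=y) vs B(r=-,w=x). No conflict.
Steps 4,5: same thread (B). No race.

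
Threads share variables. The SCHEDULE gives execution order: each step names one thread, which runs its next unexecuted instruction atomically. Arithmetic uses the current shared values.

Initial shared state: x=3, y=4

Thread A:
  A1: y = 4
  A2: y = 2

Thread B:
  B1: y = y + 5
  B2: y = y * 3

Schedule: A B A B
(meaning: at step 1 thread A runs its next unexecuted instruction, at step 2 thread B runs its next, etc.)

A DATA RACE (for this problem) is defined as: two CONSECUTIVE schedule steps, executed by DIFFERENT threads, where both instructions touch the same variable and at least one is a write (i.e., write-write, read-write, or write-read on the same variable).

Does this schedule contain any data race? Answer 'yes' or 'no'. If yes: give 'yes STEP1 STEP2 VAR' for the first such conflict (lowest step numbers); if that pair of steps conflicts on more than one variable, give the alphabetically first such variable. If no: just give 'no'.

Steps 1,2: A(y = 4) vs B(y = y + 5). RACE on y (W-W).
Steps 2,3: B(y = y + 5) vs A(y = 2). RACE on y (W-W).
Steps 3,4: A(y = 2) vs B(y = y * 3). RACE on y (W-W).
First conflict at steps 1,2.

Answer: yes 1 2 y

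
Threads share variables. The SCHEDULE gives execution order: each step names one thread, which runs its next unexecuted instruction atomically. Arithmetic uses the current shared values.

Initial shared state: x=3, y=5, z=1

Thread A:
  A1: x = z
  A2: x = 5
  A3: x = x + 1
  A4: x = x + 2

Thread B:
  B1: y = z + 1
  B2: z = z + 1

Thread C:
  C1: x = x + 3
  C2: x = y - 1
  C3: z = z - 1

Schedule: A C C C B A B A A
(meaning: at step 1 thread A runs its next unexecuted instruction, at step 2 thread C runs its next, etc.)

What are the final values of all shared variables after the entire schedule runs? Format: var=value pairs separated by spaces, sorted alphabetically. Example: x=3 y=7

Step 1: thread A executes A1 (x = z). Shared: x=1 y=5 z=1. PCs: A@1 B@0 C@0
Step 2: thread C executes C1 (x = x + 3). Shared: x=4 y=5 z=1. PCs: A@1 B@0 C@1
Step 3: thread C executes C2 (x = y - 1). Shared: x=4 y=5 z=1. PCs: A@1 B@0 C@2
Step 4: thread C executes C3 (z = z - 1). Shared: x=4 y=5 z=0. PCs: A@1 B@0 C@3
Step 5: thread B executes B1 (y = z + 1). Shared: x=4 y=1 z=0. PCs: A@1 B@1 C@3
Step 6: thread A executes A2 (x = 5). Shared: x=5 y=1 z=0. PCs: A@2 B@1 C@3
Step 7: thread B executes B2 (z = z + 1). Shared: x=5 y=1 z=1. PCs: A@2 B@2 C@3
Step 8: thread A executes A3 (x = x + 1). Shared: x=6 y=1 z=1. PCs: A@3 B@2 C@3
Step 9: thread A executes A4 (x = x + 2). Shared: x=8 y=1 z=1. PCs: A@4 B@2 C@3

Answer: x=8 y=1 z=1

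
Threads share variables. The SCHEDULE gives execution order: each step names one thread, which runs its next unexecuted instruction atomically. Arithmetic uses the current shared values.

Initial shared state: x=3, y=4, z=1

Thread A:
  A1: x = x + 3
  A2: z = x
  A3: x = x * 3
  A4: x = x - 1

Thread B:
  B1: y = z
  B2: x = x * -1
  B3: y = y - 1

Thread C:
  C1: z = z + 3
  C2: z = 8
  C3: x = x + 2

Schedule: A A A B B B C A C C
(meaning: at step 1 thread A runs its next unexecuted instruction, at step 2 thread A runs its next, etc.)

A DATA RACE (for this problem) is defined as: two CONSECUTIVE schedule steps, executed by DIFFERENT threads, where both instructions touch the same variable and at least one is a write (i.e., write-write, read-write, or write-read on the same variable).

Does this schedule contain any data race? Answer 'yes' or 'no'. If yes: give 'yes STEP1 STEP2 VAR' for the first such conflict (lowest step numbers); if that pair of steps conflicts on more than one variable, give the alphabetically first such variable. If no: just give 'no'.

Steps 1,2: same thread (A). No race.
Steps 2,3: same thread (A). No race.
Steps 3,4: A(r=x,w=x) vs B(r=z,w=y). No conflict.
Steps 4,5: same thread (B). No race.
Steps 5,6: same thread (B). No race.
Steps 6,7: B(r=y,w=y) vs C(r=z,w=z). No conflict.
Steps 7,8: C(r=z,w=z) vs A(r=x,w=x). No conflict.
Steps 8,9: A(r=x,w=x) vs C(r=-,w=z). No conflict.
Steps 9,10: same thread (C). No race.

Answer: no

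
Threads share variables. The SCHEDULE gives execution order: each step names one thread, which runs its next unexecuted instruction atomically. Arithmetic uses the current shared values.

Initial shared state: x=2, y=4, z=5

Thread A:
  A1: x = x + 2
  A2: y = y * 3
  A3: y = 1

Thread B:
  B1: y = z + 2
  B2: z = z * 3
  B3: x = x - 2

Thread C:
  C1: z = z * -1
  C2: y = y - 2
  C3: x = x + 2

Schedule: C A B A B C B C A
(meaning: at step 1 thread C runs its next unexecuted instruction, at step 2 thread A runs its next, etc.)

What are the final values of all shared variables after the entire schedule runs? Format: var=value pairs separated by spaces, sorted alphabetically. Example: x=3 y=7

Answer: x=4 y=1 z=-15

Derivation:
Step 1: thread C executes C1 (z = z * -1). Shared: x=2 y=4 z=-5. PCs: A@0 B@0 C@1
Step 2: thread A executes A1 (x = x + 2). Shared: x=4 y=4 z=-5. PCs: A@1 B@0 C@1
Step 3: thread B executes B1 (y = z + 2). Shared: x=4 y=-3 z=-5. PCs: A@1 B@1 C@1
Step 4: thread A executes A2 (y = y * 3). Shared: x=4 y=-9 z=-5. PCs: A@2 B@1 C@1
Step 5: thread B executes B2 (z = z * 3). Shared: x=4 y=-9 z=-15. PCs: A@2 B@2 C@1
Step 6: thread C executes C2 (y = y - 2). Shared: x=4 y=-11 z=-15. PCs: A@2 B@2 C@2
Step 7: thread B executes B3 (x = x - 2). Shared: x=2 y=-11 z=-15. PCs: A@2 B@3 C@2
Step 8: thread C executes C3 (x = x + 2). Shared: x=4 y=-11 z=-15. PCs: A@2 B@3 C@3
Step 9: thread A executes A3 (y = 1). Shared: x=4 y=1 z=-15. PCs: A@3 B@3 C@3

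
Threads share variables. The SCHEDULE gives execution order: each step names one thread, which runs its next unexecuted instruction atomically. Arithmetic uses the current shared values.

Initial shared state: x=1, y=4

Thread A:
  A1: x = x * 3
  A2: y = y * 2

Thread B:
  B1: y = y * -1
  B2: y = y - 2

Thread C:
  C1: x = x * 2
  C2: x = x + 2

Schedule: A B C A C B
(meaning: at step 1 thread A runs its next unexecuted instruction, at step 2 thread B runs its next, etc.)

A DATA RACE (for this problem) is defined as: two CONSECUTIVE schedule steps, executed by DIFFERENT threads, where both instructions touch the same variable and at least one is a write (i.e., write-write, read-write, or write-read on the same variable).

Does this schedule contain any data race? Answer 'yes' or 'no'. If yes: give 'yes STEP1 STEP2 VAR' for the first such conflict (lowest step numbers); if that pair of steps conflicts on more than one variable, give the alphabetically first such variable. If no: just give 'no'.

Answer: no

Derivation:
Steps 1,2: A(r=x,w=x) vs B(r=y,w=y). No conflict.
Steps 2,3: B(r=y,w=y) vs C(r=x,w=x). No conflict.
Steps 3,4: C(r=x,w=x) vs A(r=y,w=y). No conflict.
Steps 4,5: A(r=y,w=y) vs C(r=x,w=x). No conflict.
Steps 5,6: C(r=x,w=x) vs B(r=y,w=y). No conflict.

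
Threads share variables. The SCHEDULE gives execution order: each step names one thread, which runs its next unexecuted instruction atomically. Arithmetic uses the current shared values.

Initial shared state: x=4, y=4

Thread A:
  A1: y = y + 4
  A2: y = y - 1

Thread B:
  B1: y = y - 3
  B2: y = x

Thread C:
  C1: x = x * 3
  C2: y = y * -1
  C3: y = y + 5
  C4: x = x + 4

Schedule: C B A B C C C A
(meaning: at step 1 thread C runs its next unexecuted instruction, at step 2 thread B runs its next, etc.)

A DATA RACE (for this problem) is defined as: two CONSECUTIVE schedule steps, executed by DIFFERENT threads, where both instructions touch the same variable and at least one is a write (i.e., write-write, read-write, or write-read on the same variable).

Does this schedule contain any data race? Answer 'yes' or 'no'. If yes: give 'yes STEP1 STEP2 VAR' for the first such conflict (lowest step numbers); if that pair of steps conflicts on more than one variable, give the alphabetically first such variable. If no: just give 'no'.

Answer: yes 2 3 y

Derivation:
Steps 1,2: C(r=x,w=x) vs B(r=y,w=y). No conflict.
Steps 2,3: B(y = y - 3) vs A(y = y + 4). RACE on y (W-W).
Steps 3,4: A(y = y + 4) vs B(y = x). RACE on y (W-W).
Steps 4,5: B(y = x) vs C(y = y * -1). RACE on y (W-W).
Steps 5,6: same thread (C). No race.
Steps 6,7: same thread (C). No race.
Steps 7,8: C(r=x,w=x) vs A(r=y,w=y). No conflict.
First conflict at steps 2,3.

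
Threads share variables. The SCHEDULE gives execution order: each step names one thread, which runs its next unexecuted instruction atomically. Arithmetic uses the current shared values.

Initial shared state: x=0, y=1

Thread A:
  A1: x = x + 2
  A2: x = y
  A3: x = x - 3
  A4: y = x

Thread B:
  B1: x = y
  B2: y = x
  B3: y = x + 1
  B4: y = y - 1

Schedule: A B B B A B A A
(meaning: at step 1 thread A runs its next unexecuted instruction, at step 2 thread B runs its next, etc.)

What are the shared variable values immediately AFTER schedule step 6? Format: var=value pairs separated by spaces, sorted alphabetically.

Step 1: thread A executes A1 (x = x + 2). Shared: x=2 y=1. PCs: A@1 B@0
Step 2: thread B executes B1 (x = y). Shared: x=1 y=1. PCs: A@1 B@1
Step 3: thread B executes B2 (y = x). Shared: x=1 y=1. PCs: A@1 B@2
Step 4: thread B executes B3 (y = x + 1). Shared: x=1 y=2. PCs: A@1 B@3
Step 5: thread A executes A2 (x = y). Shared: x=2 y=2. PCs: A@2 B@3
Step 6: thread B executes B4 (y = y - 1). Shared: x=2 y=1. PCs: A@2 B@4

Answer: x=2 y=1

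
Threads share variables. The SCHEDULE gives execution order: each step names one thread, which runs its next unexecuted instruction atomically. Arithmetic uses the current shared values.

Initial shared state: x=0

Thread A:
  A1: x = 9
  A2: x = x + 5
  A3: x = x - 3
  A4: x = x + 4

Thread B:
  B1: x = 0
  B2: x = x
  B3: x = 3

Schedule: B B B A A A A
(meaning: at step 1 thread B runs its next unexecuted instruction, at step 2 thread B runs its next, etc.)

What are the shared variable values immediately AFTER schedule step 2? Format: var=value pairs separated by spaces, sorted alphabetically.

Step 1: thread B executes B1 (x = 0). Shared: x=0. PCs: A@0 B@1
Step 2: thread B executes B2 (x = x). Shared: x=0. PCs: A@0 B@2

Answer: x=0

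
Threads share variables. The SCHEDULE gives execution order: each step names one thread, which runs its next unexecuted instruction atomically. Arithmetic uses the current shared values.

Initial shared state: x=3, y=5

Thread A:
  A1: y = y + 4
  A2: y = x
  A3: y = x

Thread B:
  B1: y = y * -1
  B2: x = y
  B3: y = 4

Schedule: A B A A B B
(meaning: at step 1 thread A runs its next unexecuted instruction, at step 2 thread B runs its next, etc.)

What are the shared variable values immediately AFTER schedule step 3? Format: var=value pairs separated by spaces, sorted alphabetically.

Step 1: thread A executes A1 (y = y + 4). Shared: x=3 y=9. PCs: A@1 B@0
Step 2: thread B executes B1 (y = y * -1). Shared: x=3 y=-9. PCs: A@1 B@1
Step 3: thread A executes A2 (y = x). Shared: x=3 y=3. PCs: A@2 B@1

Answer: x=3 y=3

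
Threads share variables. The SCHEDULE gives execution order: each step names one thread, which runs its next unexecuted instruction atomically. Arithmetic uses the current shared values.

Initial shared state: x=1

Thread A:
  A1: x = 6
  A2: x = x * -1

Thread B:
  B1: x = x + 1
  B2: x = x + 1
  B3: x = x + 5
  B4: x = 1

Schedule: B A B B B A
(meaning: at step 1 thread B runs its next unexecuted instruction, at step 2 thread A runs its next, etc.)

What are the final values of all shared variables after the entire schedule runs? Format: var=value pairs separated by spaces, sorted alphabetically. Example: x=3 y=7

Step 1: thread B executes B1 (x = x + 1). Shared: x=2. PCs: A@0 B@1
Step 2: thread A executes A1 (x = 6). Shared: x=6. PCs: A@1 B@1
Step 3: thread B executes B2 (x = x + 1). Shared: x=7. PCs: A@1 B@2
Step 4: thread B executes B3 (x = x + 5). Shared: x=12. PCs: A@1 B@3
Step 5: thread B executes B4 (x = 1). Shared: x=1. PCs: A@1 B@4
Step 6: thread A executes A2 (x = x * -1). Shared: x=-1. PCs: A@2 B@4

Answer: x=-1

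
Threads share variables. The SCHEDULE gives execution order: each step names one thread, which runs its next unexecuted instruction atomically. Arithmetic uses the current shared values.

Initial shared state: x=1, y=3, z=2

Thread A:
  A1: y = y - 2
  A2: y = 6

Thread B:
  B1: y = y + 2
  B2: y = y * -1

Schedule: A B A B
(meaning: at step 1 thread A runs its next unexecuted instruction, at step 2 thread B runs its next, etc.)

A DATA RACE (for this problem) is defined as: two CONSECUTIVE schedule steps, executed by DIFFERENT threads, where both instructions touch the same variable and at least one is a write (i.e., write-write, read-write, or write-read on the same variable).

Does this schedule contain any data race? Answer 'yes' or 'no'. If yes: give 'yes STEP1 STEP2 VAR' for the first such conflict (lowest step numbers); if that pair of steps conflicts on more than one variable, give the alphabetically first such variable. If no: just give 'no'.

Steps 1,2: A(y = y - 2) vs B(y = y + 2). RACE on y (W-W).
Steps 2,3: B(y = y + 2) vs A(y = 6). RACE on y (W-W).
Steps 3,4: A(y = 6) vs B(y = y * -1). RACE on y (W-W).
First conflict at steps 1,2.

Answer: yes 1 2 y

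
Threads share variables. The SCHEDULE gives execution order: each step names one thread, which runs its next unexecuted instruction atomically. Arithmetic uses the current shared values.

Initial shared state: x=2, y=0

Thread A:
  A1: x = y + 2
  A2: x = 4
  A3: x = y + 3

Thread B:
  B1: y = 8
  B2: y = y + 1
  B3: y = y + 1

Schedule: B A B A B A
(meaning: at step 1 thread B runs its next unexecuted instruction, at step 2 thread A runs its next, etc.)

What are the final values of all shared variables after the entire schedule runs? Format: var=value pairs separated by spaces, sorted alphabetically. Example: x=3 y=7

Answer: x=13 y=10

Derivation:
Step 1: thread B executes B1 (y = 8). Shared: x=2 y=8. PCs: A@0 B@1
Step 2: thread A executes A1 (x = y + 2). Shared: x=10 y=8. PCs: A@1 B@1
Step 3: thread B executes B2 (y = y + 1). Shared: x=10 y=9. PCs: A@1 B@2
Step 4: thread A executes A2 (x = 4). Shared: x=4 y=9. PCs: A@2 B@2
Step 5: thread B executes B3 (y = y + 1). Shared: x=4 y=10. PCs: A@2 B@3
Step 6: thread A executes A3 (x = y + 3). Shared: x=13 y=10. PCs: A@3 B@3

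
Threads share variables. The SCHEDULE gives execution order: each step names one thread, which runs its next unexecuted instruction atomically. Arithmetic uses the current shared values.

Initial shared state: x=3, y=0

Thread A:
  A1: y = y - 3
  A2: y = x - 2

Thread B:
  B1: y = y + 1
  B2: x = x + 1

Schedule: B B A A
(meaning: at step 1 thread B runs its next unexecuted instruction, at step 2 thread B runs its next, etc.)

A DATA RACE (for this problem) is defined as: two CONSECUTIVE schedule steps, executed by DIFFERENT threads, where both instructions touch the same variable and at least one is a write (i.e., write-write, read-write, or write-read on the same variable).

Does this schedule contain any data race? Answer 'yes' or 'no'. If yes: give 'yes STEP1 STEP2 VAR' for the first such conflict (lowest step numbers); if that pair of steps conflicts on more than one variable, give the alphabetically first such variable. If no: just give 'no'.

Steps 1,2: same thread (B). No race.
Steps 2,3: B(r=x,w=x) vs A(r=y,w=y). No conflict.
Steps 3,4: same thread (A). No race.

Answer: no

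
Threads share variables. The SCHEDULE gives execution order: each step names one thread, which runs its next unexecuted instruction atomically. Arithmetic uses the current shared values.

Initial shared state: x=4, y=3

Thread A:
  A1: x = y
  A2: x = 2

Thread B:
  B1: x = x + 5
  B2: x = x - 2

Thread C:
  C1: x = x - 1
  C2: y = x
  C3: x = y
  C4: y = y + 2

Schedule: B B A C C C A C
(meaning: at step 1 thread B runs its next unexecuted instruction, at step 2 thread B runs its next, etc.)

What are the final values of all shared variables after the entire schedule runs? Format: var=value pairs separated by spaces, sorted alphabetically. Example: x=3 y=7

Step 1: thread B executes B1 (x = x + 5). Shared: x=9 y=3. PCs: A@0 B@1 C@0
Step 2: thread B executes B2 (x = x - 2). Shared: x=7 y=3. PCs: A@0 B@2 C@0
Step 3: thread A executes A1 (x = y). Shared: x=3 y=3. PCs: A@1 B@2 C@0
Step 4: thread C executes C1 (x = x - 1). Shared: x=2 y=3. PCs: A@1 B@2 C@1
Step 5: thread C executes C2 (y = x). Shared: x=2 y=2. PCs: A@1 B@2 C@2
Step 6: thread C executes C3 (x = y). Shared: x=2 y=2. PCs: A@1 B@2 C@3
Step 7: thread A executes A2 (x = 2). Shared: x=2 y=2. PCs: A@2 B@2 C@3
Step 8: thread C executes C4 (y = y + 2). Shared: x=2 y=4. PCs: A@2 B@2 C@4

Answer: x=2 y=4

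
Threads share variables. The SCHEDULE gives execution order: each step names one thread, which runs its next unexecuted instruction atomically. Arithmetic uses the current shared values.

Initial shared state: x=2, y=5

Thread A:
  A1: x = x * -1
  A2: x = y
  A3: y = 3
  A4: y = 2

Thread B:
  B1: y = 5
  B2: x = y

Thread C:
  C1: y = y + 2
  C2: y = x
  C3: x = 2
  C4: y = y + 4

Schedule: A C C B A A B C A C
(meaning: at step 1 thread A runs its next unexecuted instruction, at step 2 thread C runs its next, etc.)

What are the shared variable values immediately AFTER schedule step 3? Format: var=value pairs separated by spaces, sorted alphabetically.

Step 1: thread A executes A1 (x = x * -1). Shared: x=-2 y=5. PCs: A@1 B@0 C@0
Step 2: thread C executes C1 (y = y + 2). Shared: x=-2 y=7. PCs: A@1 B@0 C@1
Step 3: thread C executes C2 (y = x). Shared: x=-2 y=-2. PCs: A@1 B@0 C@2

Answer: x=-2 y=-2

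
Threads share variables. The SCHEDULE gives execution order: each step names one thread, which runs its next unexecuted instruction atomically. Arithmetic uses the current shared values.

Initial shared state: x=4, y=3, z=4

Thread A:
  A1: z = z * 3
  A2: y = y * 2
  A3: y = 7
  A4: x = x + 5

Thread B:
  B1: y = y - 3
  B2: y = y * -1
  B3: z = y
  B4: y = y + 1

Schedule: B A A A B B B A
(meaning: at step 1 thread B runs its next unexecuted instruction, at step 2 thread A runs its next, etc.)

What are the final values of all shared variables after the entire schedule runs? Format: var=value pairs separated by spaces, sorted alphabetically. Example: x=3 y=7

Answer: x=9 y=-6 z=-7

Derivation:
Step 1: thread B executes B1 (y = y - 3). Shared: x=4 y=0 z=4. PCs: A@0 B@1
Step 2: thread A executes A1 (z = z * 3). Shared: x=4 y=0 z=12. PCs: A@1 B@1
Step 3: thread A executes A2 (y = y * 2). Shared: x=4 y=0 z=12. PCs: A@2 B@1
Step 4: thread A executes A3 (y = 7). Shared: x=4 y=7 z=12. PCs: A@3 B@1
Step 5: thread B executes B2 (y = y * -1). Shared: x=4 y=-7 z=12. PCs: A@3 B@2
Step 6: thread B executes B3 (z = y). Shared: x=4 y=-7 z=-7. PCs: A@3 B@3
Step 7: thread B executes B4 (y = y + 1). Shared: x=4 y=-6 z=-7. PCs: A@3 B@4
Step 8: thread A executes A4 (x = x + 5). Shared: x=9 y=-6 z=-7. PCs: A@4 B@4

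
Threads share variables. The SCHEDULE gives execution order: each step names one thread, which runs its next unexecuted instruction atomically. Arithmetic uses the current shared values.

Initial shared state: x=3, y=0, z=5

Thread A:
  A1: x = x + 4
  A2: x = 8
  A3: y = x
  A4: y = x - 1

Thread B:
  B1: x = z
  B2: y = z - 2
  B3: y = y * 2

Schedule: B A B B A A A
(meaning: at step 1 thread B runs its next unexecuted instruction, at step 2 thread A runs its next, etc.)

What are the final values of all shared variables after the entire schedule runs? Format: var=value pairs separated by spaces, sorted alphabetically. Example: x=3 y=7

Step 1: thread B executes B1 (x = z). Shared: x=5 y=0 z=5. PCs: A@0 B@1
Step 2: thread A executes A1 (x = x + 4). Shared: x=9 y=0 z=5. PCs: A@1 B@1
Step 3: thread B executes B2 (y = z - 2). Shared: x=9 y=3 z=5. PCs: A@1 B@2
Step 4: thread B executes B3 (y = y * 2). Shared: x=9 y=6 z=5. PCs: A@1 B@3
Step 5: thread A executes A2 (x = 8). Shared: x=8 y=6 z=5. PCs: A@2 B@3
Step 6: thread A executes A3 (y = x). Shared: x=8 y=8 z=5. PCs: A@3 B@3
Step 7: thread A executes A4 (y = x - 1). Shared: x=8 y=7 z=5. PCs: A@4 B@3

Answer: x=8 y=7 z=5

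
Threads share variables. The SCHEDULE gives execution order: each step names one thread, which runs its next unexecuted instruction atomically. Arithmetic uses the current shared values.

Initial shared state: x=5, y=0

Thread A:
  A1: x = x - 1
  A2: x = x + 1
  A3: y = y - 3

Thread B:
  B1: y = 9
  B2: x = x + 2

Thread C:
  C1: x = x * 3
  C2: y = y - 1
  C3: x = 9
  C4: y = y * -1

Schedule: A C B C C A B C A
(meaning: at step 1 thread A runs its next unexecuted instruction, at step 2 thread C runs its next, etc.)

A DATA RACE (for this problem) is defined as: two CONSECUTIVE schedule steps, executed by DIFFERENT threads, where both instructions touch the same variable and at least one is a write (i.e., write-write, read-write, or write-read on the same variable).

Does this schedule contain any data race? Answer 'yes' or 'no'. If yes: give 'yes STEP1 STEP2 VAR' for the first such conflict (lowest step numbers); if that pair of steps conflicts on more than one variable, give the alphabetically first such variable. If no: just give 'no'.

Answer: yes 1 2 x

Derivation:
Steps 1,2: A(x = x - 1) vs C(x = x * 3). RACE on x (W-W).
Steps 2,3: C(r=x,w=x) vs B(r=-,w=y). No conflict.
Steps 3,4: B(y = 9) vs C(y = y - 1). RACE on y (W-W).
Steps 4,5: same thread (C). No race.
Steps 5,6: C(x = 9) vs A(x = x + 1). RACE on x (W-W).
Steps 6,7: A(x = x + 1) vs B(x = x + 2). RACE on x (W-W).
Steps 7,8: B(r=x,w=x) vs C(r=y,w=y). No conflict.
Steps 8,9: C(y = y * -1) vs A(y = y - 3). RACE on y (W-W).
First conflict at steps 1,2.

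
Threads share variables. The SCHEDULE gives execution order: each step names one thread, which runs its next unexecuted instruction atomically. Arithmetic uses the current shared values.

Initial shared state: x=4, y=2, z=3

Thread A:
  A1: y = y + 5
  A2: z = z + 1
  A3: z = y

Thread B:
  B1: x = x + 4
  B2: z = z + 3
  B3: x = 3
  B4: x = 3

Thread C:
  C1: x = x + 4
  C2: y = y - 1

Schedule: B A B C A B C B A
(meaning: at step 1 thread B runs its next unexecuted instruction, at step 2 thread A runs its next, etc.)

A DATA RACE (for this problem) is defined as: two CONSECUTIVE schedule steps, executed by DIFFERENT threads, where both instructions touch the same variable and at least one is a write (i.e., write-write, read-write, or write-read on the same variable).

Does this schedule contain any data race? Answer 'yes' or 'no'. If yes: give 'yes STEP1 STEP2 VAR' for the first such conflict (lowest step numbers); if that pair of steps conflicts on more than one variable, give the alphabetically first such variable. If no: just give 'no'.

Answer: no

Derivation:
Steps 1,2: B(r=x,w=x) vs A(r=y,w=y). No conflict.
Steps 2,3: A(r=y,w=y) vs B(r=z,w=z). No conflict.
Steps 3,4: B(r=z,w=z) vs C(r=x,w=x). No conflict.
Steps 4,5: C(r=x,w=x) vs A(r=z,w=z). No conflict.
Steps 5,6: A(r=z,w=z) vs B(r=-,w=x). No conflict.
Steps 6,7: B(r=-,w=x) vs C(r=y,w=y). No conflict.
Steps 7,8: C(r=y,w=y) vs B(r=-,w=x). No conflict.
Steps 8,9: B(r=-,w=x) vs A(r=y,w=z). No conflict.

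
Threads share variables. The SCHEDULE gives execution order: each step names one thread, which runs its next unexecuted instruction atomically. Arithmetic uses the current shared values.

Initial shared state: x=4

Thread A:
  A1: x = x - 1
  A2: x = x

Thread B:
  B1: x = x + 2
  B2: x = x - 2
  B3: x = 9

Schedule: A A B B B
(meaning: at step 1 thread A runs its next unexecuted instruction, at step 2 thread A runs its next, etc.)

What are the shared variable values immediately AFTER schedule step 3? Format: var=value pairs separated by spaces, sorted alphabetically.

Answer: x=5

Derivation:
Step 1: thread A executes A1 (x = x - 1). Shared: x=3. PCs: A@1 B@0
Step 2: thread A executes A2 (x = x). Shared: x=3. PCs: A@2 B@0
Step 3: thread B executes B1 (x = x + 2). Shared: x=5. PCs: A@2 B@1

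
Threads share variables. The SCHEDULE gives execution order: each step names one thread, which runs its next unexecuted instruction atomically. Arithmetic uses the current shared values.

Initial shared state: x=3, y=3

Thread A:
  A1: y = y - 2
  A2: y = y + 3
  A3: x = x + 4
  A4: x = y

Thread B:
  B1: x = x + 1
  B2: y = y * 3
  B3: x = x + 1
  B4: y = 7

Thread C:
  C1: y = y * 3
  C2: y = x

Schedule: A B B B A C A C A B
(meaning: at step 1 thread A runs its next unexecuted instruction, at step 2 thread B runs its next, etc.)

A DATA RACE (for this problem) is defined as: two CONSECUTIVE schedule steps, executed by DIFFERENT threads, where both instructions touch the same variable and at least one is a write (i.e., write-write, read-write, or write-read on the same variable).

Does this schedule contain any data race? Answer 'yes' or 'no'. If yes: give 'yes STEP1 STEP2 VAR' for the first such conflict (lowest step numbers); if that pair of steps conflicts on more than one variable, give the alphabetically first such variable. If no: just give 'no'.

Answer: yes 5 6 y

Derivation:
Steps 1,2: A(r=y,w=y) vs B(r=x,w=x). No conflict.
Steps 2,3: same thread (B). No race.
Steps 3,4: same thread (B). No race.
Steps 4,5: B(r=x,w=x) vs A(r=y,w=y). No conflict.
Steps 5,6: A(y = y + 3) vs C(y = y * 3). RACE on y (W-W).
Steps 6,7: C(r=y,w=y) vs A(r=x,w=x). No conflict.
Steps 7,8: A(x = x + 4) vs C(y = x). RACE on x (W-R).
Steps 8,9: C(y = x) vs A(x = y). RACE on x (R-W), y (W-R). Multiple vars; alphabetically first is x.
Steps 9,10: A(x = y) vs B(y = 7). RACE on y (R-W).
First conflict at steps 5,6.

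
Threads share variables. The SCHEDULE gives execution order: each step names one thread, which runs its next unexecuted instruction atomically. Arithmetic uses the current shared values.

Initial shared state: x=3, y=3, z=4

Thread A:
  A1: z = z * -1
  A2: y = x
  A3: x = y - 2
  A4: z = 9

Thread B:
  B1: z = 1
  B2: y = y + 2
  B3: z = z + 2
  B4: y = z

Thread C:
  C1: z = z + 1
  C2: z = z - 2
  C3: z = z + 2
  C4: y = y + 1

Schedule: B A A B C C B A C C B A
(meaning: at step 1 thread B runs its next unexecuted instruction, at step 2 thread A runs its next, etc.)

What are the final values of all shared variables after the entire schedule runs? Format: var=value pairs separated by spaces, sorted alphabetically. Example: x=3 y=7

Answer: x=3 y=2 z=9

Derivation:
Step 1: thread B executes B1 (z = 1). Shared: x=3 y=3 z=1. PCs: A@0 B@1 C@0
Step 2: thread A executes A1 (z = z * -1). Shared: x=3 y=3 z=-1. PCs: A@1 B@1 C@0
Step 3: thread A executes A2 (y = x). Shared: x=3 y=3 z=-1. PCs: A@2 B@1 C@0
Step 4: thread B executes B2 (y = y + 2). Shared: x=3 y=5 z=-1. PCs: A@2 B@2 C@0
Step 5: thread C executes C1 (z = z + 1). Shared: x=3 y=5 z=0. PCs: A@2 B@2 C@1
Step 6: thread C executes C2 (z = z - 2). Shared: x=3 y=5 z=-2. PCs: A@2 B@2 C@2
Step 7: thread B executes B3 (z = z + 2). Shared: x=3 y=5 z=0. PCs: A@2 B@3 C@2
Step 8: thread A executes A3 (x = y - 2). Shared: x=3 y=5 z=0. PCs: A@3 B@3 C@2
Step 9: thread C executes C3 (z = z + 2). Shared: x=3 y=5 z=2. PCs: A@3 B@3 C@3
Step 10: thread C executes C4 (y = y + 1). Shared: x=3 y=6 z=2. PCs: A@3 B@3 C@4
Step 11: thread B executes B4 (y = z). Shared: x=3 y=2 z=2. PCs: A@3 B@4 C@4
Step 12: thread A executes A4 (z = 9). Shared: x=3 y=2 z=9. PCs: A@4 B@4 C@4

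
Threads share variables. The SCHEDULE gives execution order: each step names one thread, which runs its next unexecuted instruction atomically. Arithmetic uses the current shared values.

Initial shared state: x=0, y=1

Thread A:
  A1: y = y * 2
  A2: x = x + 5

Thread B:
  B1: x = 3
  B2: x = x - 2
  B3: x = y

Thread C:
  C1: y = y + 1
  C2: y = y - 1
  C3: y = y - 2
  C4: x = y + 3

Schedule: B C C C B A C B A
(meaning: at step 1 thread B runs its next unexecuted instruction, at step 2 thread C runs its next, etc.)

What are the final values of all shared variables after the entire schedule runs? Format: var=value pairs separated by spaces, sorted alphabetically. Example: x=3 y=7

Answer: x=3 y=-2

Derivation:
Step 1: thread B executes B1 (x = 3). Shared: x=3 y=1. PCs: A@0 B@1 C@0
Step 2: thread C executes C1 (y = y + 1). Shared: x=3 y=2. PCs: A@0 B@1 C@1
Step 3: thread C executes C2 (y = y - 1). Shared: x=3 y=1. PCs: A@0 B@1 C@2
Step 4: thread C executes C3 (y = y - 2). Shared: x=3 y=-1. PCs: A@0 B@1 C@3
Step 5: thread B executes B2 (x = x - 2). Shared: x=1 y=-1. PCs: A@0 B@2 C@3
Step 6: thread A executes A1 (y = y * 2). Shared: x=1 y=-2. PCs: A@1 B@2 C@3
Step 7: thread C executes C4 (x = y + 3). Shared: x=1 y=-2. PCs: A@1 B@2 C@4
Step 8: thread B executes B3 (x = y). Shared: x=-2 y=-2. PCs: A@1 B@3 C@4
Step 9: thread A executes A2 (x = x + 5). Shared: x=3 y=-2. PCs: A@2 B@3 C@4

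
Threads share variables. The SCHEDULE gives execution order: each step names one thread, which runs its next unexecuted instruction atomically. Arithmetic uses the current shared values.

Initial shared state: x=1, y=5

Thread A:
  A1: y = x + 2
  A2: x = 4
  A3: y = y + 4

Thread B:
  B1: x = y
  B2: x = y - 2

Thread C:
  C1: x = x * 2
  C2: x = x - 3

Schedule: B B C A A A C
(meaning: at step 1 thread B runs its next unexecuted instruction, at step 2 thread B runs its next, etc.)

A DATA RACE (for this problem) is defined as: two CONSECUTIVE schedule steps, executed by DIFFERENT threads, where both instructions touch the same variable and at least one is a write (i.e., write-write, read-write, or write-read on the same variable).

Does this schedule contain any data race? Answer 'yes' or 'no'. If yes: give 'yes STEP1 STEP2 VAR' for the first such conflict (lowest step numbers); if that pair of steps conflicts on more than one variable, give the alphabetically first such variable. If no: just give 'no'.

Answer: yes 2 3 x

Derivation:
Steps 1,2: same thread (B). No race.
Steps 2,3: B(x = y - 2) vs C(x = x * 2). RACE on x (W-W).
Steps 3,4: C(x = x * 2) vs A(y = x + 2). RACE on x (W-R).
Steps 4,5: same thread (A). No race.
Steps 5,6: same thread (A). No race.
Steps 6,7: A(r=y,w=y) vs C(r=x,w=x). No conflict.
First conflict at steps 2,3.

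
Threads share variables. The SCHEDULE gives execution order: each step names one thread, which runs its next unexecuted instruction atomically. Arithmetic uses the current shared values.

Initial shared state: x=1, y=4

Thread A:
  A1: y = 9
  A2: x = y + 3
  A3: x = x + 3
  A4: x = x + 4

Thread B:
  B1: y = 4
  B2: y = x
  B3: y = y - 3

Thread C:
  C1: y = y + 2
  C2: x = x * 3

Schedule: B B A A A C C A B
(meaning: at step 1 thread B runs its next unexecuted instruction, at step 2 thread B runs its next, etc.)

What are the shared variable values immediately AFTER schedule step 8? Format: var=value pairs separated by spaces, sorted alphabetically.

Step 1: thread B executes B1 (y = 4). Shared: x=1 y=4. PCs: A@0 B@1 C@0
Step 2: thread B executes B2 (y = x). Shared: x=1 y=1. PCs: A@0 B@2 C@0
Step 3: thread A executes A1 (y = 9). Shared: x=1 y=9. PCs: A@1 B@2 C@0
Step 4: thread A executes A2 (x = y + 3). Shared: x=12 y=9. PCs: A@2 B@2 C@0
Step 5: thread A executes A3 (x = x + 3). Shared: x=15 y=9. PCs: A@3 B@2 C@0
Step 6: thread C executes C1 (y = y + 2). Shared: x=15 y=11. PCs: A@3 B@2 C@1
Step 7: thread C executes C2 (x = x * 3). Shared: x=45 y=11. PCs: A@3 B@2 C@2
Step 8: thread A executes A4 (x = x + 4). Shared: x=49 y=11. PCs: A@4 B@2 C@2

Answer: x=49 y=11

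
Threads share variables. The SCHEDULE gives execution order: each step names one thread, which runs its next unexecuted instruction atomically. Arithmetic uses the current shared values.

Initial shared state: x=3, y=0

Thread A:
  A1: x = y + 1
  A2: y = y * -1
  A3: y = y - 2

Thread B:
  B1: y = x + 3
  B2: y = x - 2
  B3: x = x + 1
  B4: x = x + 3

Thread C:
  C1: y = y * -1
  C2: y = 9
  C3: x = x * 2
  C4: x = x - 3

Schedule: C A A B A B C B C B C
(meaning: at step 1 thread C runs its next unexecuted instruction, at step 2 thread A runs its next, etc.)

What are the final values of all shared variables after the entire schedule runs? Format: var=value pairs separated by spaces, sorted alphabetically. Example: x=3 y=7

Answer: x=4 y=9

Derivation:
Step 1: thread C executes C1 (y = y * -1). Shared: x=3 y=0. PCs: A@0 B@0 C@1
Step 2: thread A executes A1 (x = y + 1). Shared: x=1 y=0. PCs: A@1 B@0 C@1
Step 3: thread A executes A2 (y = y * -1). Shared: x=1 y=0. PCs: A@2 B@0 C@1
Step 4: thread B executes B1 (y = x + 3). Shared: x=1 y=4. PCs: A@2 B@1 C@1
Step 5: thread A executes A3 (y = y - 2). Shared: x=1 y=2. PCs: A@3 B@1 C@1
Step 6: thread B executes B2 (y = x - 2). Shared: x=1 y=-1. PCs: A@3 B@2 C@1
Step 7: thread C executes C2 (y = 9). Shared: x=1 y=9. PCs: A@3 B@2 C@2
Step 8: thread B executes B3 (x = x + 1). Shared: x=2 y=9. PCs: A@3 B@3 C@2
Step 9: thread C executes C3 (x = x * 2). Shared: x=4 y=9. PCs: A@3 B@3 C@3
Step 10: thread B executes B4 (x = x + 3). Shared: x=7 y=9. PCs: A@3 B@4 C@3
Step 11: thread C executes C4 (x = x - 3). Shared: x=4 y=9. PCs: A@3 B@4 C@4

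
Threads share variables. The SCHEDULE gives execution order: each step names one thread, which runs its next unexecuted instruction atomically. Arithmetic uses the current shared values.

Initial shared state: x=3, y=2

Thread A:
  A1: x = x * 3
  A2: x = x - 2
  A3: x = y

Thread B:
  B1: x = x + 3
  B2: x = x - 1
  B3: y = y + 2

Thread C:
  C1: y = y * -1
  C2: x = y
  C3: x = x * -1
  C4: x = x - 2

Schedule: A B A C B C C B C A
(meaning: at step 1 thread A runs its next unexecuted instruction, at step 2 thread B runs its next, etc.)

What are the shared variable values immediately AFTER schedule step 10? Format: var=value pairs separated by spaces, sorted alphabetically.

Answer: x=0 y=0

Derivation:
Step 1: thread A executes A1 (x = x * 3). Shared: x=9 y=2. PCs: A@1 B@0 C@0
Step 2: thread B executes B1 (x = x + 3). Shared: x=12 y=2. PCs: A@1 B@1 C@0
Step 3: thread A executes A2 (x = x - 2). Shared: x=10 y=2. PCs: A@2 B@1 C@0
Step 4: thread C executes C1 (y = y * -1). Shared: x=10 y=-2. PCs: A@2 B@1 C@1
Step 5: thread B executes B2 (x = x - 1). Shared: x=9 y=-2. PCs: A@2 B@2 C@1
Step 6: thread C executes C2 (x = y). Shared: x=-2 y=-2. PCs: A@2 B@2 C@2
Step 7: thread C executes C3 (x = x * -1). Shared: x=2 y=-2. PCs: A@2 B@2 C@3
Step 8: thread B executes B3 (y = y + 2). Shared: x=2 y=0. PCs: A@2 B@3 C@3
Step 9: thread C executes C4 (x = x - 2). Shared: x=0 y=0. PCs: A@2 B@3 C@4
Step 10: thread A executes A3 (x = y). Shared: x=0 y=0. PCs: A@3 B@3 C@4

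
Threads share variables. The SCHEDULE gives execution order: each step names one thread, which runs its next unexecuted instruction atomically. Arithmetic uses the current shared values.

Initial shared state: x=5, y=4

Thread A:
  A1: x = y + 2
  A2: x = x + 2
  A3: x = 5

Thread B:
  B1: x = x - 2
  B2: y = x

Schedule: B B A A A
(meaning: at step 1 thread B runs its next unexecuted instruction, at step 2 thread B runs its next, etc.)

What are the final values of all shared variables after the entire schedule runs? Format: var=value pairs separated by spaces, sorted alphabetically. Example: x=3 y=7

Answer: x=5 y=3

Derivation:
Step 1: thread B executes B1 (x = x - 2). Shared: x=3 y=4. PCs: A@0 B@1
Step 2: thread B executes B2 (y = x). Shared: x=3 y=3. PCs: A@0 B@2
Step 3: thread A executes A1 (x = y + 2). Shared: x=5 y=3. PCs: A@1 B@2
Step 4: thread A executes A2 (x = x + 2). Shared: x=7 y=3. PCs: A@2 B@2
Step 5: thread A executes A3 (x = 5). Shared: x=5 y=3. PCs: A@3 B@2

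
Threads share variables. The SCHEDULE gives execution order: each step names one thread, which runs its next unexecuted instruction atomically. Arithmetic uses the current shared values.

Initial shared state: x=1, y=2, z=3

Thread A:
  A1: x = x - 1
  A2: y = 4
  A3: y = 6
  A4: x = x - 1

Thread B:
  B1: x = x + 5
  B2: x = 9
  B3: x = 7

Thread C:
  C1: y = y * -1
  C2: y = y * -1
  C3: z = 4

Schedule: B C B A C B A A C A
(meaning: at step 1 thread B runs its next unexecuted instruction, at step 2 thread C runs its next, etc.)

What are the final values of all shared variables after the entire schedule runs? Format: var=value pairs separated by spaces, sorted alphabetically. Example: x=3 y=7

Step 1: thread B executes B1 (x = x + 5). Shared: x=6 y=2 z=3. PCs: A@0 B@1 C@0
Step 2: thread C executes C1 (y = y * -1). Shared: x=6 y=-2 z=3. PCs: A@0 B@1 C@1
Step 3: thread B executes B2 (x = 9). Shared: x=9 y=-2 z=3. PCs: A@0 B@2 C@1
Step 4: thread A executes A1 (x = x - 1). Shared: x=8 y=-2 z=3. PCs: A@1 B@2 C@1
Step 5: thread C executes C2 (y = y * -1). Shared: x=8 y=2 z=3. PCs: A@1 B@2 C@2
Step 6: thread B executes B3 (x = 7). Shared: x=7 y=2 z=3. PCs: A@1 B@3 C@2
Step 7: thread A executes A2 (y = 4). Shared: x=7 y=4 z=3. PCs: A@2 B@3 C@2
Step 8: thread A executes A3 (y = 6). Shared: x=7 y=6 z=3. PCs: A@3 B@3 C@2
Step 9: thread C executes C3 (z = 4). Shared: x=7 y=6 z=4. PCs: A@3 B@3 C@3
Step 10: thread A executes A4 (x = x - 1). Shared: x=6 y=6 z=4. PCs: A@4 B@3 C@3

Answer: x=6 y=6 z=4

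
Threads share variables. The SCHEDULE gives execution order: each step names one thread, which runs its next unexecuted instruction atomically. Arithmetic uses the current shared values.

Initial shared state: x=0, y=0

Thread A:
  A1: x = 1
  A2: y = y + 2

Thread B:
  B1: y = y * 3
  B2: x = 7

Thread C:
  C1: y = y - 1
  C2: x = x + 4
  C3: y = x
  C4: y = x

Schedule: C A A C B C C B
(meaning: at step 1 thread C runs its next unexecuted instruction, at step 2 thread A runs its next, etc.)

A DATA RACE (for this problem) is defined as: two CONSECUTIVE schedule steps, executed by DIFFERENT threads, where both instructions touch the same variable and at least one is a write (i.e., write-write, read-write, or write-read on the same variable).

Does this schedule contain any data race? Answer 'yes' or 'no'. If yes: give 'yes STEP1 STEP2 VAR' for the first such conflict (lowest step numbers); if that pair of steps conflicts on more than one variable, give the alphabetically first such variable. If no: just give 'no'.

Answer: yes 5 6 y

Derivation:
Steps 1,2: C(r=y,w=y) vs A(r=-,w=x). No conflict.
Steps 2,3: same thread (A). No race.
Steps 3,4: A(r=y,w=y) vs C(r=x,w=x). No conflict.
Steps 4,5: C(r=x,w=x) vs B(r=y,w=y). No conflict.
Steps 5,6: B(y = y * 3) vs C(y = x). RACE on y (W-W).
Steps 6,7: same thread (C). No race.
Steps 7,8: C(y = x) vs B(x = 7). RACE on x (R-W).
First conflict at steps 5,6.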